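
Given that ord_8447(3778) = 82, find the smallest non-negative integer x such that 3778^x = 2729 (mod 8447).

34

Baby-step giant-step with m = ceil(sqrt(82)) = 10.
Baby table (3778^j mod 8447 for j=0..9):
  0:1  1:3778  2:6301  3:1532  4:1701  5:6658  6:7205  7:4256
  8:4527  9:6278
Giant step factor: 3778^(-10) ≡ 4536 (mod 8447).
Scan 2729·4536^i mod 8447 for i = 0, 1, …:
  i=0: 2729   i=1: 3889   i=2: 3168   i=3: 1701
Match at i=3, j=4: x = 3·10 + 4 = 34.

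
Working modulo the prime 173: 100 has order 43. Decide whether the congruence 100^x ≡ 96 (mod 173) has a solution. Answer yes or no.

yes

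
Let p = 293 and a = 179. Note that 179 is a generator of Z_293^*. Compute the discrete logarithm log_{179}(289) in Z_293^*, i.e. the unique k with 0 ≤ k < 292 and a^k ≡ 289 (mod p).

Baby-step giant-step with m = ceil(sqrt(292)) = 18.
Baby table (179^j mod 293 for j=0..17):
  0:1  1:179  2:104  3:157  4:268  5:213  6:37  7:177
  8:39  9:242  10:247  11:263  12:197  13:103  14:271  15:164
  16:56  17:62
Giant step factor: 179^(-18) ≡ 236 (mod 293).
Scan 289·236^i mod 293 for i = 0, 1, …:
  i=0: 289   i=1: 228   i=2: 189   i=3: 68
  i=4: 226   i=5: 10   i=6: 16   i=7: 260
  i=8: 123   i=9: 21   i=10: 268
Match at i=10, j=4: k = 10·18 + 4 = 184.

184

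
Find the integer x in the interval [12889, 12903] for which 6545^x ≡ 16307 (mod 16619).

12891

Compute 6545^12889 mod 16619 = 6535, then multiply by 6545 repeatedly:
  6545^12889=6535  6545^12890=10888  6545^12891=16307
Found 16307 at exponent 12891.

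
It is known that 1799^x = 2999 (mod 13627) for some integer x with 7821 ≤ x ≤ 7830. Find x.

Compute 1799^7821 mod 13627 = 5664, then multiply by 1799 repeatedly:
  1799^7821=5664  1799^7822=10167  1799^7823=2999
Found 2999 at exponent 7823.

7823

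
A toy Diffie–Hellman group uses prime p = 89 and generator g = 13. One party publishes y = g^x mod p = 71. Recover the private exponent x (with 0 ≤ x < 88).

18

Baby-step giant-step with m = ceil(sqrt(88)) = 10.
Baby table (13^j mod 89 for j=0..9):
  0:1  1:13  2:80  3:61  4:81  5:74  6:72  7:46
  8:64  9:31
Giant step factor: 13^(-10) ≡ 36 (mod 89).
Scan 71·36^i mod 89 for i = 0, 1, …:
  i=0: 71   i=1: 64
Match at i=1, j=8: x = 1·10 + 8 = 18.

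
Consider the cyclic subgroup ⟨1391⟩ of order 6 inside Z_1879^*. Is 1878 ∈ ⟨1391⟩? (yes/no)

⟨1391⟩ has order 6; its elements mod 1879 are {1, 488, 489, 1390, 1391, 1878}.
1878 is in this set.

yes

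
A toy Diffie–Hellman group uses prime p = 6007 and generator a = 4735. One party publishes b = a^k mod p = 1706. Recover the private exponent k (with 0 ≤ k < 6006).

5486

Baby-step giant-step with m = ceil(sqrt(6006)) = 78.
Baby table (4735^j mod 6007 for j=0..77):
  0:1  1:4735  2:2101  3:643  4:5063  5:5375  6:4973  7:5722
  8:2100  9:1915  10:2962  11:4732  12:5917  13:347  14:3134  15:2200
  16:862  17:2817  18:2955  19:1622  20:3224  21:1853  22:3735  23:617
  24:2093  25:4812  26:269  27:231  28:511  29:4771  30:4365  31:4195
  32:4183  33:1426  34:242  35:4540  36:3854  37:5431  38:5825  39:3238
  40:2066  41:3114  42:3612  43:891  44:1971  45:3814  46:2248  47:5883
  48:1546  49:3784  50:4366  51:2923  52:277  53:2069  54:5305  55:3908
  56:2820  57:5146  58:1918  59:5153  60:5028  61:1839  62:3522  63:1238
  64:5105  65:7  66:3110  67:2693  68:4501  69:5406  70:1583  71:4776
  72:4012  73:2686  74:1391  75:2713  76:3089  77:5377
Giant step factor: 4735^(-78) ≡ 3806 (mod 6007).
Scan 1706·3806^i mod 6007 for i = 0, 1, …:
  i=0: 1706   i=1: 5476   i=2: 3373   i=3: 679
  i=4: 1264   i=5: 5184   i=6: 3316   i=7: 5996
  i=8: 183   i=9: 5693     …   i=69: 4645
  i=70: 269
Match at i=70, j=26: k = 70·78 + 26 = 5486.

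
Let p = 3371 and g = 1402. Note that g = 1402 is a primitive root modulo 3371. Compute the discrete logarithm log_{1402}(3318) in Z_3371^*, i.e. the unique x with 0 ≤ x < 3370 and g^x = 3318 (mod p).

Baby-step giant-step with m = ceil(sqrt(3370)) = 59.
Baby table (1402^j mod 3371 for j=0..58):
  0:1  1:1402  2:311  3:1163  4:2333  5:996  6:798  7:2995
  8:2095  9:1049  10:942  11:2623  12:3056  13:3342  14:3165  15:1094
  16:3354  17:3134  18:1455  19:455  20:791  21:3294  22:3289  23:3021
  24:1466  25:2393  26:841  27:2603  28:1984  29:493  30:131  31:1628
  32:289  33:658  34:2233  35:2378  36:37  37:1309  38:1394  39:2579
  40:2046  41:3142  42:2558  43:2943  44:3353  45:1732  46:1144  47:2663
  48:1829  49:2298  50:2491  51:26  52:2742  53:1344  54:3270  55:3351
  56:2299  57:522  58:337
Giant step factor: 1402^(-59) ≡ 1635 (mod 3371).
Scan 3318·1635^i mod 3371 for i = 0, 1, …:
  i=0: 3318   i=1: 991   i=2: 2205   i=3: 1576
  i=4: 1316   i=5: 962   i=6: 1984
Match at i=6, j=28: x = 6·59 + 28 = 382.

382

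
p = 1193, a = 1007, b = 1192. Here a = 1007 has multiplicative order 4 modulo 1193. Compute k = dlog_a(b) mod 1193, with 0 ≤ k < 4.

Successive powers of 1007 modulo 1193:
  1007^0=1  1007^1=1007  1007^2=1192
So 1007^2 ≡ 1192 (mod 1193), giving k = 2.

2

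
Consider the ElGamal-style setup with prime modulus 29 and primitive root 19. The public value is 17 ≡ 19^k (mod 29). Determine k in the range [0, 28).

21

Successive powers of 19 modulo 29:
  19^0=1  19^1=19  19^2=13  19^3=15  19^4=24  19^5=21
  19^6=22  19^7=12  19^8=25  19^9=11  19^10=6  19^11=27
  19^12=20  19^13=3  19^14=28  19^15=10  19^16=16  19^17=14
  19^18=5  19^19=8  19^20=7  19^21=17
So 19^21 ≡ 17 (mod 29), giving k = 21.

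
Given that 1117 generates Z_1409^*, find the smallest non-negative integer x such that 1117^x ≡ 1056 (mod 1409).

Baby-step giant-step with m = ceil(sqrt(1408)) = 38.
Baby table (1117^j mod 1409 for j=0..37):
  0:1  1:1117  2:724  3:1351  4:28  5:278  6:546  7:1194
  8:784  9:739  10:1198  11:1025  12:817  13:966  14:1137  15:520
  16:332  17:277  18:838  19:470  20:842  21:711  22:920  23:479
  24:1032  25:182  26:398  27:731  28:716  29:869  30:1281  31:742
  32:322  33:379  34:643  35:1050  36:562  37:749
Giant step factor: 1117^(-38) ≡ 9 (mod 1409).
Scan 1056·9^i mod 1409 for i = 0, 1, …:
  i=0: 1056   i=1: 1050
Match at i=1, j=35: x = 1·38 + 35 = 73.

73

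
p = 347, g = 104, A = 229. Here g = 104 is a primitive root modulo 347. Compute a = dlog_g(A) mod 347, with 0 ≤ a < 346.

30

Baby-step giant-step with m = ceil(sqrt(346)) = 19.
Baby table (104^j mod 347 for j=0..18):
  0:1  1:104  2:59  3:237  4:11  5:103  6:302  7:178
  8:121  9:92  10:199  11:223  12:290  13:318  14:107  15:24
  16:67  17:28  18:136
Giant step factor: 104^(-19) ≡ 301 (mod 347).
Scan 229·301^i mod 347 for i = 0, 1, …:
  i=0: 229   i=1: 223
Match at i=1, j=11: a = 1·19 + 11 = 30.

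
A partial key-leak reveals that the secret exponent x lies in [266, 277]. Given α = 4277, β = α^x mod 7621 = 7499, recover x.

273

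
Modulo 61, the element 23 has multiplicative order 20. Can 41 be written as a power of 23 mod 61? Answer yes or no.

⟨23⟩ has order 20; its elements mod 61 are {1, 3, 8, 9, 11, 20, 23, 24, 27, 28, 33, 34, 37, 38, 41, 50, 52, 53, 58, 60}.
41 is in this set.

yes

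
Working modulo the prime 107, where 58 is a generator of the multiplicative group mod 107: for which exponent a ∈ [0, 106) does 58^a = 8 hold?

Baby-step giant-step with m = ceil(sqrt(106)) = 11.
Baby table (58^j mod 107 for j=0..10):
  0:1  1:58  2:47  3:51  4:69  5:43  6:33  7:95
  8:53  9:78  10:30
Giant step factor: 58^(-11) ≡ 65 (mod 107).
Scan 8·65^i mod 107 for i = 0, 1, …:
  i=0: 8   i=1: 92   i=2: 95
Match at i=2, j=7: a = 2·11 + 7 = 29.

29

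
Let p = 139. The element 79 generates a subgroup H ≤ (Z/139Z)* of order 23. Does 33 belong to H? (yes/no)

no

⟨79⟩ has order 23; its elements mod 139 are {1, 6, 34, 36, 44, 45, 52, 55, 57, 63, 64, 65, 77, 79, 80, 91, 100, 106, 112, 116, 125, 129, 131}.
33 is not in this set.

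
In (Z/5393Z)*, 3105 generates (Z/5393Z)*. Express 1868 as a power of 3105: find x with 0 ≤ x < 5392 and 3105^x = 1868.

4638

Baby-step giant-step with m = ceil(sqrt(5392)) = 74.
Baby table (3105^j mod 5393 for j=0..73):
  0:1  1:3105  2:3734  3:4513  4:1851  5:3810  6:3201  7:5199
  8:1646  9:3659  10:3537  11:2237  12:5094  13:4594  14:5278  15:4256
  16:2030  17:4126  18:2855  19:4076  20:4002  21:738  22:4858  23:5262
  24:3113  25:1609  26:2027  27:204  28:2439  29:1323  30:3842  31:94
  32:648  33:451  34:3568  35:1418  36:2202  37:4279  38:3336  39:3720
  40:4187  41:3505  42:5344  43:4252  44:396  45:5369  46:982  47:2065
  48:4941  49:4113  50:241  51:4071  52:4656  53:3640  54:3865  55:1400
  56:242  57:1783  58:2997  59:2760  60:323  61:5210  62:3443  63:1589
  64:4643  65:1026  66:3860  67:2054  68:3144  69:790  70:4528  71:5282
  72:497  73:787
Giant step factor: 3105^(-74) ≡ 4067 (mod 5393).
Scan 1868·4067^i mod 5393 for i = 0, 1, …:
  i=0: 1868   i=1: 3812   i=2: 3922   i=3: 3673
  i=4: 4874   i=5: 3283   i=6: 4286   i=7: 986
  i=8: 3063   i=9: 4784     …   i=61: 435
  i=62: 241
Match at i=62, j=50: x = 62·74 + 50 = 4638.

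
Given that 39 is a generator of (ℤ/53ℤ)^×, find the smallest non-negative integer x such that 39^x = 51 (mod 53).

Baby-step giant-step with m = ceil(sqrt(52)) = 8.
Baby table (39^j mod 53 for j=0..7):
  0:1  1:39  2:37  3:12  4:44  5:20  6:38  7:51
Giant step factor: 39^(-8) ≡ 36 (mod 53).
Scan 51·36^i mod 53 for i = 0, 1, …:
  i=0: 51
Match at i=0, j=7: x = 0·8 + 7 = 7.

7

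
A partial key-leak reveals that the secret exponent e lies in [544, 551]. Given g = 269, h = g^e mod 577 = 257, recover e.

547

Compute 269^544 mod 577 = 142, then multiply by 269 repeatedly:
  269^544=142  269^545=116  269^546=46  269^547=257
Found 257 at exponent 547.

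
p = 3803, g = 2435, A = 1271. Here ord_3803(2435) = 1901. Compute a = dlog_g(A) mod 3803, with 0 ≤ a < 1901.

Baby-step giant-step with m = ceil(sqrt(1901)) = 44.
Baby table (2435^j mod 3803 for j=0..43):
  0:1  1:2435  2:348  3:3114  4:3211  5:3620  6:3149  7:967
  8:588  9:1852  10:3065  11:1789  12:1780  13:2683  14:3354  15:1949
  16:3474  17:1318  18:3401  19:2304  20:815  21:3162  22:2198  23:1309
  24:501  25:2975  26:3213  27:884  28:42  29:3392  30:3207  31:1486
  32:1757  33:3723  34:2956  35:2584  36:1878  37:1724  38:3231  39:2881
  40:2503  41:2399  42:157  43:1995
Giant step factor: 2435^(-44) ≡ 2338 (mod 3803).
Scan 1271·2338^i mod 3803 for i = 0, 1, …:
  i=0: 1271   i=1: 1455   i=2: 1908   i=3: 3788
  i=4: 2960   i=5: 2823   i=6: 1969   i=7: 1892
  i=8: 607   i=9: 647     …   i=26: 1589
  i=27: 3354
Match at i=27, j=14: a = 27·44 + 14 = 1202.

1202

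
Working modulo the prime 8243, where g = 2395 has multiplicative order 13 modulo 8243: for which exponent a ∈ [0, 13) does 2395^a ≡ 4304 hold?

7

Successive powers of 2395 modulo 8243:
  2395^0=1  2395^1=2395  2395^2=7140  2395^3=4318  2395^4=4888  2395^5=1700
  2395^6=7701  2395^7=4304
So 2395^7 ≡ 4304 (mod 8243), giving a = 7.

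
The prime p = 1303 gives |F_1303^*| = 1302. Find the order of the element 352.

1302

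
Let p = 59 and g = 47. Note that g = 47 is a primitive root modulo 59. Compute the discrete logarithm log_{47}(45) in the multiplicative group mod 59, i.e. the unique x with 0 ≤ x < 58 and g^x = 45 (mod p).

50

Baby-step giant-step with m = ceil(sqrt(58)) = 8.
Baby table (47^j mod 59 for j=0..7):
  0:1  1:47  2:26  3:42  4:27  5:30  6:53  7:13
Giant step factor: 47^(-8) ≡ 45 (mod 59).
Scan 45·45^i mod 59 for i = 0, 1, …:
  i=0: 45   i=1: 19   i=2: 29   i=3: 7
  i=4: 20   i=5: 15   i=6: 26
Match at i=6, j=2: x = 6·8 + 2 = 50.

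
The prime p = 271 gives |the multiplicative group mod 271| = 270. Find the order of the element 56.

The order of 56 must divide p − 1 = 270 = 2 · 3^3 · 5.
Divisors: 1, 2, 3, 5, 6, 9, 10, 15, 18, 27, 30, 45, 54, 90, 135, 270.
Check each in increasing order: 56^1 ≡ 56;  56^2 ≡ 155;  56^3 ≡ 8;  56^5 ≡ 156;  56^6 ≡ 64;  56^9 ≡ 241;  56^10 ≡ 217;  56^15 ≡ 248;  56^18 ≡ 87;  56^27 ≡ 100;  56^30 ≡ 258;  56^45 ≡ 28;  56^54 ≡ 244;  56^90 ≡ 242;  56^135 ≡ 1.
Smallest exponent giving 1 is 135.

135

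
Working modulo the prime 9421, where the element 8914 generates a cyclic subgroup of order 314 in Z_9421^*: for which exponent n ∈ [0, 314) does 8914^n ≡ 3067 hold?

Baby-step giant-step with m = ceil(sqrt(314)) = 18.
Baby table (8914^j mod 9421 for j=0..17):
  0:1  1:8914  2:2682  3:6271  4:4901  5:2337  6:2187  7:2869
  8:5672  9:7122  10:6810  11:4837  12:6522  13:117  14:6628  15:2901
  16:8290  17:8157
Giant step factor: 8914^(-18) ≡ 3383 (mod 9421).
Scan 3067·3383^i mod 9421 for i = 0, 1, …:
  i=0: 3067   i=1: 3140   i=2: 5153   i=3: 3749
  i=4: 2201   i=5: 3393   i=6: 3741   i=7: 3400
  i=8: 8580   i=9: 39   i=10: 43   i=11: 4154
  i=12: 6271
Match at i=12, j=3: n = 12·18 + 3 = 219.

219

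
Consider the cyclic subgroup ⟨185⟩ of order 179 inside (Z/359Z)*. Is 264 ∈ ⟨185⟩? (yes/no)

264 ∈ ⟨185⟩ iff 264^179 ≡ 1 (mod 359), since |⟨185⟩| = 179.
264^179 mod 359 = 1.
Since 1 = 1, 264 lies in the subgroup.

yes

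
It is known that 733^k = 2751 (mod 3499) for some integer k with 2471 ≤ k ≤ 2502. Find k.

2495

Compute 733^2471 mod 3499 = 280, then multiply by 733 repeatedly:
  733^2471=280  733^2472=2298  733^2473=1415  733^2474=1491  733^2475=1215
  733^2476=1849  733^2477=1204  733^2478=784  733^2479=836  733^2480=463
  733^2481=3475  733^2482=3402  733^2483=2378  733^2484=572  733^2485=2895
  733^2486=1641  733^2487=2696  733^2488=2732  733^2489=1128  733^2490=1060
  733^2491=202  733^2492=1108  733^2493=396  733^2494=3350  733^2495=2751
Found 2751 at exponent 2495.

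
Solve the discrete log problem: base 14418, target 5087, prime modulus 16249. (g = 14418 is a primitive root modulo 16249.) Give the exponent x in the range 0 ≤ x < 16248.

Baby-step giant-step with m = ceil(sqrt(16248)) = 128.
Baby table (14418^j mod 16249 for j=0..127):
  0:1  1:14418  2:5267  3:8029  4:4246  5:8845  6:5058  7:732
  8:8375  9:4431  10:11339  11:4513  12:7438  13:13933  14:15856  15:4627
  16:9941  17:13158  18:4969  19:1201  20:10833  21:4806  22:7172  23:13509
  24:12248  25:13781  26:1686  27:244  28:8208  29:1477  30:9196  31:12337
  32:13312  33:15477  34:16118  35:12375  36:8730  37:4386  38:12489  39:11233
  40:3611  41:1602  42:7807  43:4503  44:9499  45:10010  46:562  47:10914
  48:2736  49:11325  50:13898  51:14945  52:15270  53:5159  54:10789  55:4125
  56:2910  57:1462  58:4163  59:14577  60:6620  61:534  62:13435  63:1501
  64:13999  65:8753  66:11020  67:3638  68:912  69:3775  70:10049  71:10398
  72:5090  73:7136  74:14429  75:1375  76:970  77:11320  78:6804  79:4859
  80:7623  81:178  82:15311  83:11333  84:15499  85:8334  86:14506  87:6629
  88:304  89:12091  90:8766  91:3466  92:7113  93:7795  94:10226  95:11291
  96:11156  97:14606  98:2268  99:7036  100:2541  101:10892  102:10520  103:9194
  104:15999  105:2778  106:15668  107:7626  108:10934  109:14863  110:2922  111:11988
  112:2371  113:13431  114:8825  115:9180  116:9135  117:10285  118:756  119:13178
  120:847  121:9047  122:8923  123:8481  124:5333  125:926  126:10639  127:2542
Giant step factor: 14418^(-128) ≡ 1657 (mod 16249).
Scan 5087·1657^i mod 16249 for i = 0, 1, …:
  i=0: 5087   i=1: 12177   i=2: 12280   i=3: 4212
  i=4: 8463   i=5: 304
Match at i=5, j=88: x = 5·128 + 88 = 728.

728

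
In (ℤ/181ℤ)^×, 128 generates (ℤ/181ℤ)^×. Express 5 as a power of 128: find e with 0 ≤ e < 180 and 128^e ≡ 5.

Baby-step giant-step with m = ceil(sqrt(180)) = 14.
Baby table (128^j mod 181 for j=0..13):
  0:1  1:128  2:94  3:86  4:148  5:120  6:156  7:58
  8:3  9:22  10:101  11:77  12:82  13:179
Giant step factor: 128^(-14) ≡ 111 (mod 181).
Scan 5·111^i mod 181 for i = 0, 1, …:
  i=0: 5   i=1: 12   i=2: 65   i=3: 156
Match at i=3, j=6: e = 3·14 + 6 = 48.

48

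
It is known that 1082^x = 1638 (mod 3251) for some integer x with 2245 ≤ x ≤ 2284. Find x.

Compute 1082^2245 mod 3251 = 3216, then multiply by 1082 repeatedly:
  1082^2245=3216  1082^2246=1142  1082^2247=264  1082^2248=2811  1082^2249=1817
  1082^2250=2390  1082^2251=1435  1082^2252=1943  1082^2253=2180  1082^2254=1785
  1082^2255=276  1082^2256=2791  1082^2257=2934  1082^2258=1612  1082^2259=1648
  1082^2260=1588  1082^2261=1688  1082^2262=2605  1082^2263=3244  1082^2264=2179
  1082^2265=703  1082^2266=3163  1082^2267=2314  1082^2268=478  1082^2269=287
  1082^2270=1689  1082^2271=436  1082^2272=357  1082^2273=2656  1082^2274=3159
  1082^2275=1237  1082^2276=2273  1082^2277=1630  1082^2278=1618  1082^2279=1638
Found 1638 at exponent 2279.

2279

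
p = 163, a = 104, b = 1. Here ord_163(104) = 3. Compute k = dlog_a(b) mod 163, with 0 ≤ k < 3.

0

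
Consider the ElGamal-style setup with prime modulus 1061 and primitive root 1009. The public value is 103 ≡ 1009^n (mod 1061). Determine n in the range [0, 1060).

Baby-step giant-step with m = ceil(sqrt(1060)) = 33.
Baby table (1009^j mod 1061 for j=0..32):
  0:1  1:1009  2:582  3:505  4:265  5:13  6:385  7:139
  8:199  9:262  10:169  11:761  12:746  13:465  14:223  15:75
  16:344  17:149  18:740  19:777  20:975  21:228  22:876  23:71
  24:552  25:1004  26:842  27:778  28:923  29:810  30:320  31:336
  32:565
Giant step factor: 1009^(-33) ≡ 372 (mod 1061).
Scan 103·372^i mod 1061 for i = 0, 1, …:
  i=0: 103   i=1: 120   i=2: 78   i=3: 369
  i=4: 399   i=5: 949   i=6: 776   i=7: 80
  i=8: 52   i=9: 246     …   i=23: 124
  i=24: 505
Match at i=24, j=3: n = 24·33 + 3 = 795.

795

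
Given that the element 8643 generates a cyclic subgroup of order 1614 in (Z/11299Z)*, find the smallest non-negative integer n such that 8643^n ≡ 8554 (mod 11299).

Baby-step giant-step with m = ceil(sqrt(1614)) = 41.
Baby table (8643^j mod 11299 for j=0..40):
  0:1  1:8643  2:3760  3:1756  4:2551  5:3944  6:10208  7:5152
  8:10676  9:5034  10:7712  11:2015  12:3886  13:6070  14:1753  15:10519
  16:3963  17:4940  18:8798  19:10143  20:8307  21:3555  22:3884  23:83
  24:5532  25:7007  26:10160  27:8351  28:10980  29:11138  30:9553  31:4786
  32:11058  33:7352  34:9059  35:6166  36:6654  37:9911  38:3054  39:1258
  40:3256
Giant step factor: 8643^(-41) ≡ 1603 (mod 11299).
Scan 8554·1603^i mod 11299 for i = 0, 1, …:
  i=0: 8554   i=1: 6375   i=2: 4829   i=3: 1072
  i=4: 968   i=5: 3741   i=6: 8353   i=7: 544
  i=8: 2009   i=9: 212   i=10: 866   i=11: 9720
  i=12: 11138
Match at i=12, j=29: n = 12·41 + 29 = 521.

521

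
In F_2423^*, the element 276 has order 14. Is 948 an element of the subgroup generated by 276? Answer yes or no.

948 ∈ ⟨276⟩ iff 948^14 ≡ 1 (mod 2423), since |⟨276⟩| = 14.
948^14 mod 2423 = 1345.
Since 1345 ≠ 1, 948 does not lie in the subgroup.

no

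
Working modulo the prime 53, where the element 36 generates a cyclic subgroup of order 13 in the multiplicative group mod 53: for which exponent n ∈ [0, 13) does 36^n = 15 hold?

9

Successive powers of 36 modulo 53:
  36^0=1  36^1=36  36^2=24  36^3=16  36^4=46  36^5=13
  36^6=44  36^7=47  36^8=49  36^9=15
So 36^9 ≡ 15 (mod 53), giving n = 9.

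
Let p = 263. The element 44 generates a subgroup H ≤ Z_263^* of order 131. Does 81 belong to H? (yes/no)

yes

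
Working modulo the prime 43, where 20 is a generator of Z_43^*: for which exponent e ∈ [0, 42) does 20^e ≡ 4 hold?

Successive powers of 20 modulo 43:
  20^0=1  20^1=20  20^2=13  20^3=2  20^4=40  20^5=26
  20^6=4
So 20^6 ≡ 4 (mod 43), giving e = 6.

6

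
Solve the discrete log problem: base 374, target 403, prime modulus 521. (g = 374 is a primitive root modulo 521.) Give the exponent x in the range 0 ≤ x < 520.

222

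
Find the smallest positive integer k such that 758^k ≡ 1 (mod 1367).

The order of 758 must divide p − 1 = 1366 = 2 · 683.
Divisors: 1, 2, 683, 1366.
Check each in increasing order: 758^1 ≡ 758;  758^2 ≡ 424;  758^683 ≡ 1.
Smallest exponent giving 1 is 683.

683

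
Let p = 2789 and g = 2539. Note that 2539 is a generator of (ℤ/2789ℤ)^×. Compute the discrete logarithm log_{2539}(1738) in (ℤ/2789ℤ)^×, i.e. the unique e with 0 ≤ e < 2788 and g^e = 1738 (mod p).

Baby-step giant-step with m = ceil(sqrt(2788)) = 53.
Baby table (2539^j mod 2789 for j=0..52):
  0:1  1:2539  2:1142  3:1767  4:1701  5:1467  6:1398  7:1914
  8:1208  9:2001  10:1770  11:951  12:2104  13:1121  14:1439  15:31
  16:617  17:1934  18:1786  19:2529  20:853  21:1503  22:765  23:1191
  24:673  25:1879  26:1591  27:1077  28:1283  29:2774  30:961  31:2393
  32:1385  33:2375  34:307  35:1342  36:1969  37:1403  38:664  39:1340
  40:2469  41:1908  42:2708  43:727  44:2324  45:1901  46:1669  47:1100
  48:1111  49:1150  50:2556  51:2470  52:1658
Giant step factor: 2539^(-53) ≡ 899 (mod 2789).
Scan 1738·899^i mod 2789 for i = 0, 1, …:
  i=0: 1738   i=1: 622   i=2: 1378   i=3: 506
  i=4: 287   i=5: 1425   i=6: 924   i=7: 2343
  i=8: 662   i=9: 1081     …   i=43: 1357
  i=44: 1150
Match at i=44, j=49: e = 44·53 + 49 = 2381.

2381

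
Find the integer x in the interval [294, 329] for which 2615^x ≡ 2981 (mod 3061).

300

Compute 2615^294 mod 3061 = 2654, then multiply by 2615 repeatedly:
  2615^294=2654  2615^295=923  2615^296=1577  2615^297=688  2615^298=2313
  2615^299=3020  2615^300=2981
Found 2981 at exponent 300.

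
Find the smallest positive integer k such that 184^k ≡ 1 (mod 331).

The order of 184 must divide p − 1 = 330 = 2 · 3 · 5 · 11.
Divisors: 1, 2, 3, 5, 6, 10, 11, 15, 22, 30, 33, 55, 66, 110, 165, 330.
Check each in increasing order: 184^1 ≡ 184;  184^2 ≡ 94;  184^3 ≡ 84;  184^5 ≡ 283;  184^6 ≡ 105;  184^10 ≡ 318;  184^11 ≡ 256;  184^15 ≡ 293;  184^22 ≡ 329;  184^30 ≡ 120;  184^33 ≡ 150;  184^55 ≡ 31;  184^66 ≡ 323;  184^110 ≡ 299;  184^165 ≡ 1.
Smallest exponent giving 1 is 165.

165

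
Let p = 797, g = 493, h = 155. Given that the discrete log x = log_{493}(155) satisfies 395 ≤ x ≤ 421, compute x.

Compute 493^395 mod 797 = 689, then multiply by 493 repeatedly:
  493^395=689  493^396=155
Found 155 at exponent 396.

396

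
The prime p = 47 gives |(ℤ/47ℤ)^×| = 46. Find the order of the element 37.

23

The order of 37 must divide p − 1 = 46 = 2 · 23.
Divisors: 1, 2, 23, 46.
Check each in increasing order: 37^1 ≡ 37;  37^2 ≡ 6;  37^23 ≡ 1.
Smallest exponent giving 1 is 23.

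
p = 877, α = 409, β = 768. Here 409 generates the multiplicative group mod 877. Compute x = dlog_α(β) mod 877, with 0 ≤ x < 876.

578

Baby-step giant-step with m = ceil(sqrt(876)) = 30.
Baby table (409^j mod 877 for j=0..29):
  0:1  1:409  2:651  3:528  4:210  5:821  6:775  7:378
  8:250  9:518  10:505  11:450  12:757  13:32  14:810  15:661
  16:233  17:581  18:839  19:244  20:695  21:107  22:790  23:374
  24:368  25:545  26:147  27:487  28:104  29:440
Giant step factor: 409^(-30) ≡ 436 (mod 877).
Scan 768·436^i mod 877 for i = 0, 1, …:
  i=0: 768   i=1: 711   i=2: 415   i=3: 278
  i=4: 182   i=5: 422   i=6: 699   i=7: 445
  i=8: 203   i=9: 808     …   i=18: 777
  i=19: 250
Match at i=19, j=8: x = 19·30 + 8 = 578.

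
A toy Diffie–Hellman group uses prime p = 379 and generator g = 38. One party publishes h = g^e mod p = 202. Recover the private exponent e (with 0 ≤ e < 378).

217

Baby-step giant-step with m = ceil(sqrt(378)) = 20.
Baby table (38^j mod 379 for j=0..19):
  0:1  1:38  2:307  3:296  4:257  5:291  6:67  7:272
  8:103  9:124  10:164  11:168  12:320  13:32  14:79  15:349
  16:376  17:265  18:216  19:249
Giant step factor: 38^(-20) ≡ 204 (mod 379).
Scan 202·204^i mod 379 for i = 0, 1, …:
  i=0: 202   i=1: 276   i=2: 212   i=3: 42
  i=4: 230   i=5: 303   i=6: 35   i=7: 318
  i=8: 63   i=9: 345   i=10: 265
Match at i=10, j=17: e = 10·20 + 17 = 217.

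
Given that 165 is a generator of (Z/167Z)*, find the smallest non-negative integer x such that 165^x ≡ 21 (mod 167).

Baby-step giant-step with m = ceil(sqrt(166)) = 13.
Baby table (165^j mod 167 for j=0..12):
  0:1  1:165  2:4  3:159  4:16  5:135  6:64  7:39
  8:89  9:156  10:22  11:123  12:88
Giant step factor: 165^(-13) ≡ 37 (mod 167).
Scan 21·37^i mod 167 for i = 0, 1, …:
  i=0: 21   i=1: 109   i=2: 25   i=3: 90
  i=4: 157   i=5: 131   i=6: 4
Match at i=6, j=2: x = 6·13 + 2 = 80.

80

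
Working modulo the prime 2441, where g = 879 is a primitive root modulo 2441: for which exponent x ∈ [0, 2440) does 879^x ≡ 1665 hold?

1824

Baby-step giant-step with m = ceil(sqrt(2440)) = 50.
Baby table (879^j mod 2441 for j=0..49):
  0:1  1:879  2:1285  3:1773  4:1109  5:852  6:1962  7:1252
  8:2058  9:201  10:927  11:1980  12:2428  13:778  14:382  15:1361
  16:229  17:1129  18:1345  19:811  20:97  21:2269  22:154  23:1111
  24:169  25:2091  26:2357  27:1835  28:1905  29:2410  30:2043  31:1662
  32:1180  33:2236  34:439  35:203  36:244  37:2109  38:1092  39:555
  40:2086  41:403  42:292  43:363  44:1747  45:224  46:1616  47:2243
  48:1710  49:1875
Giant step factor: 879^(-50) ≡ 754 (mod 2441).
Scan 1665·754^i mod 2441 for i = 0, 1, …:
  i=0: 1665   i=1: 736   i=2: 837   i=3: 1320
  i=4: 1793   i=5: 2049   i=6: 2234   i=7: 146
  i=8: 239   i=9: 2013     …   i=35: 379
  i=36: 169
Match at i=36, j=24: x = 36·50 + 24 = 1824.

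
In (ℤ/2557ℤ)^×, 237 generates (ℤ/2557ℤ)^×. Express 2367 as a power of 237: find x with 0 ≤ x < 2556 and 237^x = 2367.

574

Baby-step giant-step with m = ceil(sqrt(2556)) = 51.
Baby table (237^j mod 2557 for j=0..50):
  0:1  1:237  2:2472  3:311  4:2111  5:1692  6:2112  7:1929
  8:2027  9:2240  10:1581  11:1375  12:1136  13:747  14:606  15:430
  16:2187  17:1805  18:766  19:2552  20:1372  21:425  22:1002  23:2230
  24:1768  25:2225  26:583  27:93  28:1585  29:2323  30:796  31:1991
  32:1379  33:2084  34:407  35:1850  36:1203  37:1284  38:25  39:811
  40:432  41:104  42:1635  43:1388  44:1660  45:2199  46:2092  47:2303
  48:1170  49:1134  50:273
Giant step factor: 237^(-51) ≡ 2356 (mod 2557).
Scan 2367·2356^i mod 2557 for i = 0, 1, …:
  i=0: 2367   i=1: 2392   i=2: 2481   i=3: 2491
  i=4: 481   i=5: 485   i=6: 2238   i=7: 194
  i=8: 1918   i=9: 589   i=10: 1790   i=11: 747
Match at i=11, j=13: x = 11·51 + 13 = 574.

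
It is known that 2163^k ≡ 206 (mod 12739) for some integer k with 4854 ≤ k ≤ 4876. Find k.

Compute 2163^4854 mod 12739 = 2647, then multiply by 2163 repeatedly:
  2163^4854=2647  2163^4855=5650  2163^4856=4249  2163^4857=5768  2163^4858=4703
  2163^4859=6867  2163^4860=12386  2163^4861=801  2163^4862=59  2163^4863=227
  2163^4864=6919  2163^4865=10211  2163^4866=9706  2163^4867=206
Found 206 at exponent 4867.

4867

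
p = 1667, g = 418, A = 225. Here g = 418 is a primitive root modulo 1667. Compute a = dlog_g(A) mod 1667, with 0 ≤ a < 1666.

1238

Baby-step giant-step with m = ceil(sqrt(1666)) = 41.
Baby table (418^j mod 1667 for j=0..40):
  0:1  1:418  2:1356  3:28  4:35  5:1294  6:784  7:980
  8:1225  9:281  10:768  11:960  12:1200  13:1500  14:208  15:260
  16:325  17:823  18:612  19:765  20:1373  21:466  22:1416  23:103
  24:1379  25:1307  26:1217  27:271  28:1589  29:736  30:920  31:1150
  32:604  33:755  34:527  35:242  36:1136  37:1420  38:108  39:135
  40:1419
Giant step factor: 418^(-41) ≡ 285 (mod 1667).
Scan 225·285^i mod 1667 for i = 0, 1, …:
  i=0: 225   i=1: 779   i=2: 304   i=3: 1623
  i=4: 796   i=5: 148   i=6: 505   i=7: 563
  i=8: 423   i=9: 531     …   i=29: 326
  i=30: 1225
Match at i=30, j=8: a = 30·41 + 8 = 1238.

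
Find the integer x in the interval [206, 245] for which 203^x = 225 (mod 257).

Compute 203^206 mod 257 = 196, then multiply by 203 repeatedly:
  203^206=196  203^207=210  203^208=225
Found 225 at exponent 208.

208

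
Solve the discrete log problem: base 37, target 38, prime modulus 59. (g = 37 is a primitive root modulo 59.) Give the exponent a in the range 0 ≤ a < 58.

45

Baby-step giant-step with m = ceil(sqrt(58)) = 8.
Baby table (37^j mod 59 for j=0..7):
  0:1  1:37  2:12  3:31  4:26  5:18  6:17  7:39
Giant step factor: 37^(-8) ≡ 35 (mod 59).
Scan 38·35^i mod 59 for i = 0, 1, …:
  i=0: 38   i=1: 32   i=2: 58   i=3: 24
  i=4: 14   i=5: 18
Match at i=5, j=5: a = 5·8 + 5 = 45.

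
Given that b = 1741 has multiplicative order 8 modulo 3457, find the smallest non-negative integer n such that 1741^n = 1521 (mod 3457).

3

Successive powers of 1741 modulo 3457:
  1741^0=1  1741^1=1741  1741^2=2749  1741^3=1521
So 1741^3 ≡ 1521 (mod 3457), giving n = 3.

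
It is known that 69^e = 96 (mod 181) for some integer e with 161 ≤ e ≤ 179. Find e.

Compute 69^161 mod 181 = 90, then multiply by 69 repeatedly:
  69^161=90  69^162=56  69^163=63  69^164=3  69^165=26
  69^166=165  69^167=163  69^168=25  69^169=96
Found 96 at exponent 169.

169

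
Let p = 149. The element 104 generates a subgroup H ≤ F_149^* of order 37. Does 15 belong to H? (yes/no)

no

15 ∈ ⟨104⟩ iff 15^37 ≡ 1 (mod 149), since |⟨104⟩| = 37.
15^37 mod 149 = 44.
Since 44 ≠ 1, 15 does not lie in the subgroup.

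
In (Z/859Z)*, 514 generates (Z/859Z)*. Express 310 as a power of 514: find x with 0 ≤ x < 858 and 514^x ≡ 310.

Baby-step giant-step with m = ceil(sqrt(858)) = 30.
Baby table (514^j mod 859 for j=0..29):
  0:1  1:514  2:483  3:11  4:500  5:159  6:121  7:346
  8:31  9:472  10:370  11:341  12:38  13:634  14:315  15:418
  16:102  17:29  18:303  19:263  20:319  21:756  22:316  23:73
  24:585  25:40  26:803  27:422  28:440  29:243
Giant step factor: 514^(-30) ≡ 354 (mod 859).
Scan 310·354^i mod 859 for i = 0, 1, …:
  i=0: 310   i=1: 647   i=2: 544   i=3: 160
  i=4: 805   i=5: 641   i=6: 138   i=7: 748
  i=8: 220   i=9: 570     …   i=15: 420
  i=16: 73
Match at i=16, j=23: x = 16·30 + 23 = 503.

503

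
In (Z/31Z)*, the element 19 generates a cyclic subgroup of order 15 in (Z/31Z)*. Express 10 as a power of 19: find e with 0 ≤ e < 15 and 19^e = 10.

Successive powers of 19 modulo 31:
  19^0=1  19^1=19  19^2=20  19^3=8  19^4=28  19^5=5
  19^6=2  19^7=7  19^8=9  19^9=16  19^10=25  19^11=10
So 19^11 ≡ 10 (mod 31), giving e = 11.

11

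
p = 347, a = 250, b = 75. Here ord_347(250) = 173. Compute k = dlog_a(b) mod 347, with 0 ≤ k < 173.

52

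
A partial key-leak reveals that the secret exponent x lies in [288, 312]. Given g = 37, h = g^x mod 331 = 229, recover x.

Compute 37^288 mod 331 = 143, then multiply by 37 repeatedly:
  37^288=143  37^289=326  37^290=146  37^291=106  37^292=281
  37^293=136  37^294=67  37^295=162  37^296=36  37^297=8
  37^298=296  37^299=29  37^300=80  37^301=312  37^302=290
  37^303=138  37^304=141  37^305=252  37^306=56  37^307=86
  37^308=203  37^309=229
Found 229 at exponent 309.

309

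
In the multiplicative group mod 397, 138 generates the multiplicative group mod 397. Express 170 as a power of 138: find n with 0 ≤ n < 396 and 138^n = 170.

355

Baby-step giant-step with m = ceil(sqrt(396)) = 20.
Baby table (138^j mod 397 for j=0..19):
  0:1  1:138  2:385  3:329  4:144  5:22  6:257  7:133
  8:92  9:389  10:87  11:96  12:147  13:39  14:221  15:326
  16:127  17:58  18:64  19:98
Giant step factor: 138^(-20) ≡ 168 (mod 397).
Scan 170·168^i mod 397 for i = 0, 1, …:
  i=0: 170   i=1: 373   i=2: 335   i=3: 303
  i=4: 88   i=5: 95   i=6: 80   i=7: 339
  i=8: 181   i=9: 236     …   i=16: 139
  i=17: 326
Match at i=17, j=15: n = 17·20 + 15 = 355.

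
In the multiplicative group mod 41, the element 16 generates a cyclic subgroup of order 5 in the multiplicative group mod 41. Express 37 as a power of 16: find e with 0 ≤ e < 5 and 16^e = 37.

3

Successive powers of 16 modulo 41:
  16^0=1  16^1=16  16^2=10  16^3=37
So 16^3 ≡ 37 (mod 41), giving e = 3.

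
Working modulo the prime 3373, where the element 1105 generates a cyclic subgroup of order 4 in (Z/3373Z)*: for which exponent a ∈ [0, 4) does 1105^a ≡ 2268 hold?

3

Successive powers of 1105 modulo 3373:
  1105^0=1  1105^1=1105  1105^2=3372  1105^3=2268
So 1105^3 ≡ 2268 (mod 3373), giving a = 3.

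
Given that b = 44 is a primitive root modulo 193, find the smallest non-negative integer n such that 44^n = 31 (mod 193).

86

Baby-step giant-step with m = ceil(sqrt(192)) = 14.
Baby table (44^j mod 193 for j=0..13):
  0:1  1:44  2:6  3:71  4:36  5:40  6:23  7:47
  8:138  9:89  10:56  11:148  12:143  13:116
Giant step factor: 44^(-14) ≡ 101 (mod 193).
Scan 31·101^i mod 193 for i = 0, 1, …:
  i=0: 31   i=1: 43   i=2: 97   i=3: 147
  i=4: 179   i=5: 130   i=6: 6
Match at i=6, j=2: n = 6·14 + 2 = 86.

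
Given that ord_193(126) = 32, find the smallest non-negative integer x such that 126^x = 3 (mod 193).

26

Successive powers of 126 modulo 193:
  126^0=1  126^1=126  126^2=50  126^3=124  126^4=184  126^5=24
  126^6=129  126^7=42  126^8=81  126^9=170  126^10=190  126^11=8
  126^12=43  126^13=14  126^14=27  126^15=121  126^16=192  126^17=67
  126^18=143  126^19=69  126^20=9  126^21=169  126^22=64  126^23=151
  126^24=112  126^25=23  126^26=3
So 126^26 ≡ 3 (mod 193), giving x = 26.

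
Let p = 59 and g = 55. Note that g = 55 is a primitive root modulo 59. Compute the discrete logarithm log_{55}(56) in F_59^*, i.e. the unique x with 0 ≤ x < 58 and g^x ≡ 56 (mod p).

25

Successive powers of 55 modulo 59:
  55^0=1  55^1=55  55^2=16  55^3=54  55^4=20  55^5=38
  55^6=25  55^7=18  55^8=46  55^9=52  55^10=28  55^11=6
  55^12=35  55^13=37  55^14=29  55^15=2  55^16=51  55^17=32
  55^18=49  55^19=40  55^20=17  55^21=50  55^22=36  55^23=33
  55^24=45  55^25=56
So 55^25 ≡ 56 (mod 59), giving x = 25.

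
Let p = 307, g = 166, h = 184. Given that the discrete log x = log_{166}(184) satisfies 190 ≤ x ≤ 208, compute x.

190

Compute 166^190 mod 307 = 184, then multiply by 166 repeatedly:
  166^190=184
Found 184 at exponent 190.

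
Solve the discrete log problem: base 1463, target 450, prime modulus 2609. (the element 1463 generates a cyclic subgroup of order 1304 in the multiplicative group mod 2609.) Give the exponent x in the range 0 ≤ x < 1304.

402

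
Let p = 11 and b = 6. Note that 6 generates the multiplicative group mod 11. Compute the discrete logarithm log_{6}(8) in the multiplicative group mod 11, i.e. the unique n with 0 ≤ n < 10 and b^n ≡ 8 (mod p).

Successive powers of 6 modulo 11:
  6^0=1  6^1=6  6^2=3  6^3=7  6^4=9  6^5=10
  6^6=5  6^7=8
So 6^7 ≡ 8 (mod 11), giving n = 7.

7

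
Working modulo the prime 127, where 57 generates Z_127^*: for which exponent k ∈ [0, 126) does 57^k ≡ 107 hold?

Baby-step giant-step with m = ceil(sqrt(126)) = 12.
Baby table (57^j mod 127 for j=0..11):
  0:1  1:57  2:74  3:27  4:15  5:93  6:94  7:24
  8:98  9:125  10:13  11:106
Giant step factor: 57^(-12) ≡ 87 (mod 127).
Scan 107·87^i mod 127 for i = 0, 1, …:
  i=0: 107   i=1: 38   i=2: 4   i=3: 94
Match at i=3, j=6: k = 3·12 + 6 = 42.

42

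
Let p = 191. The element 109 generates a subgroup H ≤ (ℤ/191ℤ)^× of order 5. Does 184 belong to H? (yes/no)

yes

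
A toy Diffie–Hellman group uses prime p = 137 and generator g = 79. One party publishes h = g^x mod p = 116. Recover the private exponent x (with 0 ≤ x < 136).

Baby-step giant-step with m = ceil(sqrt(136)) = 12.
Baby table (79^j mod 137 for j=0..11):
  0:1  1:79  2:76  3:113  4:22  5:94  6:28  7:20
  8:73  9:13  10:68  11:29
Giant step factor: 79^(-12) ≡ 18 (mod 137).
Scan 116·18^i mod 137 for i = 0, 1, …:
  i=0: 116   i=1: 33   i=2: 46   i=3: 6
  i=4: 108   i=5: 26   i=6: 57   i=7: 67
  i=8: 110   i=9: 62   i=10: 20
Match at i=10, j=7: x = 10·12 + 7 = 127.

127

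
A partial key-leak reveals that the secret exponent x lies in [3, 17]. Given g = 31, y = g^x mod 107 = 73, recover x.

7

Compute 31^3 mod 107 = 45, then multiply by 31 repeatedly:
  31^3=45  31^4=4  31^5=17  31^6=99  31^7=73
Found 73 at exponent 7.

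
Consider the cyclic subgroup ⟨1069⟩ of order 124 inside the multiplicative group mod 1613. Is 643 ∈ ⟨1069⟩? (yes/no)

no

643 ∈ ⟨1069⟩ iff 643^124 ≡ 1 (mod 1613), since |⟨1069⟩| = 124.
643^124 mod 1613 = 870.
Since 870 ≠ 1, 643 does not lie in the subgroup.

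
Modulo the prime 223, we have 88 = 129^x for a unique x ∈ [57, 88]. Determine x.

Compute 129^57 mod 223 = 191, then multiply by 129 repeatedly:
  129^57=191  129^58=109  129^59=12  129^60=210  129^61=107
  129^62=200  129^63=155  129^64=148  129^65=137  129^66=56
  129^67=88
Found 88 at exponent 67.

67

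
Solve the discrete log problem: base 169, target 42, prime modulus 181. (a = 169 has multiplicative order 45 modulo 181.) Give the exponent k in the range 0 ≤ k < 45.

9

Baby-step giant-step with m = ceil(sqrt(45)) = 7.
Baby table (169^j mod 181 for j=0..6):
  0:1  1:169  2:144  3:82  4:102  5:43  6:27
Giant step factor: 169^(-7) ≡ 81 (mod 181).
Scan 42·81^i mod 181 for i = 0, 1, …:
  i=0: 42   i=1: 144
Match at i=1, j=2: k = 1·7 + 2 = 9.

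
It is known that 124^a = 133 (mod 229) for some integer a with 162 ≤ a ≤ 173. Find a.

173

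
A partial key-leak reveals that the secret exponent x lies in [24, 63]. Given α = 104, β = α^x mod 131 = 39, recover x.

Compute 104^24 mod 131 = 91, then multiply by 104 repeatedly:
  104^24=91  104^25=32  104^26=53  104^27=10  104^28=123
  104^29=85  104^30=63  104^31=2  104^32=77  104^33=17
  104^34=65  104^35=79  104^36=94  104^37=82  104^38=13
  104^39=42  104^40=45  104^41=95  104^42=55  104^43=87
  104^44=9  104^45=19  104^46=11  104^47=96  104^48=28
  104^49=30  104^50=107  104^51=124  104^52=58  104^53=6
  104^54=100  104^55=51  104^56=64  104^57=106  104^58=20
  104^59=115  104^60=39
Found 39 at exponent 60.

60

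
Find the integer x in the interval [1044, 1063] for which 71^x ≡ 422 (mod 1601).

1053

Compute 71^1044 mod 1601 = 1520, then multiply by 71 repeatedly:
  71^1044=1520  71^1045=653  71^1046=1535  71^1047=117  71^1048=302
  71^1049=629  71^1050=1432  71^1051=809  71^1052=1404  71^1053=422
Found 422 at exponent 1053.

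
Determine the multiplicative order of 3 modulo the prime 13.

3

The order of 3 must divide p − 1 = 12 = 2^2 · 3.
Divisors: 1, 2, 3, 4, 6, 12.
Check each in increasing order: 3^1 ≡ 3;  3^2 ≡ 9;  3^3 ≡ 1.
Smallest exponent giving 1 is 3.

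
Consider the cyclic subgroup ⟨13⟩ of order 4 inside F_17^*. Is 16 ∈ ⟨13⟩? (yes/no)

yes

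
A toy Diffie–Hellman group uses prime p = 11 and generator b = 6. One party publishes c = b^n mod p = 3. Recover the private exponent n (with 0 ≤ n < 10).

2

Successive powers of 6 modulo 11:
  6^0=1  6^1=6  6^2=3
So 6^2 ≡ 3 (mod 11), giving n = 2.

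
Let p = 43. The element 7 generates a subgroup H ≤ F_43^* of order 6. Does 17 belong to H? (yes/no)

no

17 ∈ ⟨7⟩ iff 17^6 ≡ 1 (mod 43), since |⟨7⟩| = 6.
17^6 mod 43 = 35.
Since 35 ≠ 1, 17 does not lie in the subgroup.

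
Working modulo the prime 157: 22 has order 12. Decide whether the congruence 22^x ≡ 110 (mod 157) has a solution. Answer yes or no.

no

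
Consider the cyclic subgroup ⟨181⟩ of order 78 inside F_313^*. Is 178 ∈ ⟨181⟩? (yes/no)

178 ∈ ⟨181⟩ iff 178^78 ≡ 1 (mod 313), since |⟨181⟩| = 78.
178^78 mod 313 = 288.
Since 288 ≠ 1, 178 does not lie in the subgroup.

no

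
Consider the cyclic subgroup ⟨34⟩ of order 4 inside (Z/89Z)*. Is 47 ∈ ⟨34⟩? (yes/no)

47 ∈ ⟨34⟩ iff 47^4 ≡ 1 (mod 89), since |⟨34⟩| = 4.
47^4 mod 89 = 78.
Since 78 ≠ 1, 47 does not lie in the subgroup.

no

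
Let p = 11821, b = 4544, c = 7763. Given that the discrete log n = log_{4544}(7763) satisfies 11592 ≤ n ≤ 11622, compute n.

Compute 4544^11592 mod 11821 = 794, then multiply by 4544 repeatedly:
  4544^11592=794  4544^11593=2531  4544^11594=10852  4544^11595=6097  4544^11596=8165
  4544^11597=7462  4544^11598=4700  4544^11599=8074  4544^11600=7693  4544^11601=2295
  4544^11602=2358  4544^11603=4926  4544^11604=6591  4544^11605=6911  4544^11606=7008
  4544^11607=10399  4544^11608=4519  4544^11609=1259  4544^11610=11353  4544^11611=1188
  4544^11612=7896  4544^11613=2689  4544^11614=7723  4544^11615=8584  4544^11616=8217
  4544^11617=7330  4544^11618=7763
Found 7763 at exponent 11618.

11618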